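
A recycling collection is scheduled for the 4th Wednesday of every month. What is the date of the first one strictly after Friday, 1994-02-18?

1994-02-23

February 1994 starts on a Tuesday; its first Wednesday is the 2nd, so the 4th Wednesday is the 23rd — 1994-02-23.
1994-02-23 is after 1994-02-18, so that is the next one.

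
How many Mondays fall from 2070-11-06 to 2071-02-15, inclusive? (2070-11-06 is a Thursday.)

2070-11-06 is a Thursday; the first Monday on or after it is 2070-11-10 (4 days later).
From 2070-11-10 to 2071-02-15: 20 + 31 + 31 + 15 = 97 days (rest of November, December, January, February).
97 ÷ 7 = 13 full weeks with remainder 6, so 13 more Mondays after the first → 14.

14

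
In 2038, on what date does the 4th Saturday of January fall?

January 2038 begins on a Friday, so the first Saturday is January 2 (1 day later).
The 4th Saturday is 3 weeks later: 2 + 21 = 23.

23 January 2038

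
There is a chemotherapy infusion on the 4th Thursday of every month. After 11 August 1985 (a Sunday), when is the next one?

August 1985 starts on a Thursday; its first Thursday is the 1st, so the 4th Thursday is the 22nd — 22 August 1985.
22 August 1985 is after 11 August 1985, so that is the next one.

22 August 1985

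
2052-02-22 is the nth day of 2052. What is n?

Days in months before February: 31 = 31.
Plus 22 days into February → day 53.

53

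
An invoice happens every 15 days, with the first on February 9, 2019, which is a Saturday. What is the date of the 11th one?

The 11th occurrence is 10 intervals after the first: 10 × 15 = 150 days after February 9, 2019.
February has 28 days — 19 days to the end of February leaves 131.
March has 31 days (100 left).
April has 30 days (70 left).
May has 31 days (39 left).
June has 30 days (9 left).
9 days into July → July 9, 2019.

July 9, 2019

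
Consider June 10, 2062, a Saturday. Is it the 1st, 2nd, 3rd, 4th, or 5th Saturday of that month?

Day 10 falls in week ⌈10/7⌉ of the month.
Days 1–7 hold the 1st Saturday, 8–14 the 2nd, 15–21 the 3rd, 22–28 the 4th, 29–31 the 5th.
10 is in the range for the 2nd.

2nd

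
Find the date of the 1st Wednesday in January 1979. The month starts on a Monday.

3 January 1979

January 1979 begins on a Monday, so the first Wednesday is January 3 (2 days later).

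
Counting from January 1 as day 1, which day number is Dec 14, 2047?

348

Days in months before Dec: 31 + 28 + 31 + 30 + 31 + 30 + 31 + 31 + 30 + 31 + 30 = 334.
Plus 14 days into Dec → day 348.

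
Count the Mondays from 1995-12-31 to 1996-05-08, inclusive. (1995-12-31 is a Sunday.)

19

1995-12-31 is a Sunday; the first Monday on or after it is 1996-01-01 (1 day later).
From 1996-01-01 to 1996-05-08: 30 + 29 + 31 + 30 + 8 = 128 days (rest of January, February, March, April, May).
128 ÷ 7 = 18 full weeks with remainder 2, so 18 more Mondays after the first → 19.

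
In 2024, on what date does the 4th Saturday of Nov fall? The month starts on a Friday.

Nov 2024 begins on a Friday, so the first Saturday is Nov 2 (1 day later).
The 4th Saturday is 3 weeks later: 2 + 21 = 23.

Nov 23, 2024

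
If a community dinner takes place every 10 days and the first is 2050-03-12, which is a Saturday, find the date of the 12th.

2050-06-30

The 12th occurrence is 11 intervals after the first: 11 × 10 = 110 days after 2050-03-12.
March has 31 days — 19 days to the end of March leaves 91.
April has 30 days (61 left).
May has 31 days (30 left).
30 days into June → 2050-06-30.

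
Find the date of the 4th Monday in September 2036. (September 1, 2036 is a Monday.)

22 September 2036

September 2036 begins on a Monday, so the first Monday is September 1.
The 4th Monday is 3 weeks later: 1 + 21 = 22.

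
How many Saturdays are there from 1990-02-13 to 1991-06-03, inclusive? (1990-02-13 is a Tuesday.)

1990-02-13 is a Tuesday; the first Saturday on or after it is 1990-02-17 (4 days later).
From 1990-02-17 to 1991-06-03: 317 + 154 = 471 days (rest of 1990, to 1991-06-03 in 1991).
471 ÷ 7 = 67 full weeks with remainder 2, so 67 more Saturdays after the first → 68.

68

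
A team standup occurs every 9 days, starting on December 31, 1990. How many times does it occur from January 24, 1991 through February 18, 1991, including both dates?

Occurrences land 9·i days after December 31, 1990 for i = 0, 1, 2, …
January 24, 1991 is 24 days after the start; 24 ÷ 9 = 2 remainder 6; since the remainder is 6, round up to i = 3. First occurrence in the window: #4 on January 27, 1991 (3×9 = 27 days in).
February 18, 1991 is 49 days after the start; 49 ÷ 9 = 5 remainder 4. Last occurrence in the window: #6 on February 14, 1991.
Occurrences #4 through #6: 3 in total.

3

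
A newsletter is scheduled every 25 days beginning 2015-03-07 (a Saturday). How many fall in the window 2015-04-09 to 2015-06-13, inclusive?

2

Occurrences land 25·i days after 2015-03-07 for i = 0, 1, 2, …
2015-04-09 is 33 days after the start; 33 ÷ 25 = 1 remainder 8; since the remainder is 8, round up to i = 2. First occurrence in the window: #3 on 2015-04-26 (2×25 = 50 days in).
2015-06-13 is 98 days after the start; 98 ÷ 25 = 3 remainder 23. Last occurrence in the window: #4 on 2015-05-21.
Occurrences #3 through #4: 2 in total.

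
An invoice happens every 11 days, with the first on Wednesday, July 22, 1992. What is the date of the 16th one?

The 16th occurrence is 15 intervals after the first: 15 × 11 = 165 days after July 22, 1992.
July has 31 days — 9 days to the end of July leaves 156.
August has 31 days (125 left).
September has 30 days (95 left).
October has 31 days (64 left).
November has 30 days (34 left).
December has 31 days (3 left).
3 days into January → January 3, 1993.

January 3, 1993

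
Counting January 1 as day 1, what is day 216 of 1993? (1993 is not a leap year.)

January has 31 days (216 − 31 = 185 remain).
February has 28 days (185 − 28 = 157 remain).
March has 31 days (157 − 31 = 126 remain).
April has 30 days (126 − 30 = 96 remain).
May has 31 days (96 − 31 = 65 remain).
June has 30 days (65 − 30 = 35 remain).
July has 31 days (35 − 31 = 4 remain).
4 into August → August 4.

4 August 1993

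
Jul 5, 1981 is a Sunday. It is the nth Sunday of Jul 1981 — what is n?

Day 5 falls in week ⌈5/7⌉ of the month.
Days 1–7 hold the 1st Sunday, 8–14 the 2nd, 15–21 the 3rd, 22–28 the 4th, 29–31 the 5th.
5 is in the range for the 1st.

1st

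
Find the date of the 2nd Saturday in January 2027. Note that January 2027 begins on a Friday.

January 2027 begins on a Friday, so the first Saturday is January 2 (1 day later).
The 2nd Saturday is 1 weeks later: 2 + 7 = 9.

2027-01-09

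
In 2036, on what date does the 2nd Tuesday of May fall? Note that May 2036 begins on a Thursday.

May 13, 2036

May 2036 begins on a Thursday, so the first Tuesday is May 6 (5 days later).
The 2nd Tuesday is 1 weeks later: 6 + 7 = 13.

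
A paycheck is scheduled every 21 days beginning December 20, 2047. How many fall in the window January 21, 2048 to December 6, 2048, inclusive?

Occurrences land 21·i days after December 20, 2047 for i = 0, 1, 2, …
January 21, 2048 is 32 days after the start; 32 ÷ 21 = 1 remainder 11; since the remainder is 11, round up to i = 2. First occurrence in the window: #3 on January 31, 2048 (2×21 = 42 days in).
December 6, 2048 is 352 days after the start; 352 ÷ 21 = 16 remainder 16. Last occurrence in the window: #17 on November 20, 2048.
Occurrences #3 through #17: 15 in total.

15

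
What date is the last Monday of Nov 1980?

The first Monday of Nov 1980 is Nov 3.
Nov 1980 has 30 days. Adding weeks: 3, 10, 17, 24 — the last one ≤ 30 is the 24th.

Nov 24, 1980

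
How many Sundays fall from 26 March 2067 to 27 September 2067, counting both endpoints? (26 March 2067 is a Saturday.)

27

26 March 2067 is a Saturday; the first Sunday on or after it is 27 March 2067 (1 day later).
From 27 March 2067 to 27 September 2067: 4 + 30 + 31 + 30 + 31 + 31 + 27 = 184 days (rest of March, April, May, June, July, August, September).
184 ÷ 7 = 26 full weeks with remainder 2, so 26 more Sundays after the first → 27.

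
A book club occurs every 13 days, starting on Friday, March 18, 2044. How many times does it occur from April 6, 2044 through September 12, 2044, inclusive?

Occurrences land 13·i days after March 18, 2044 for i = 0, 1, 2, …
April 6, 2044 is 19 days after the start; 19 ÷ 13 = 1 remainder 6; since the remainder is 6, round up to i = 2. First occurrence in the window: #3 on April 13, 2044 (2×13 = 26 days in).
September 12, 2044 is 178 days after the start; 178 ÷ 13 = 13 remainder 9. Last occurrence in the window: #14 on September 3, 2044.
Occurrences #3 through #14: 12 in total.

12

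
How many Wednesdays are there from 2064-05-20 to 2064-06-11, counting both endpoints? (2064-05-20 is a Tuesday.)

4

2064-05-20 is a Tuesday; the first Wednesday on or after it is 2064-05-21 (1 day later).
From 2064-05-21 to 2064-06-11: 10 + 11 = 21 days (rest of May, June).
21 ÷ 7 = 3 full weeks with remainder 0, so 3 more Wednesdays after the first → 4.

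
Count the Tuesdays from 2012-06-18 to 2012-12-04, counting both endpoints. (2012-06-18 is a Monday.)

2012-06-18 is a Monday; the first Tuesday on or after it is 2012-06-19 (1 day later).
From 2012-06-19 to 2012-12-04: 11 + 31 + 31 + 30 + 31 + 30 + 4 = 168 days (rest of June, July, August, September, October, November, December).
168 ÷ 7 = 24 full weeks with remainder 0, so 24 more Tuesdays after the first → 25.

25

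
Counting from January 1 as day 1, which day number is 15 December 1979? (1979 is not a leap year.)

349

Days in months before December: 31 + 28 + 31 + 30 + 31 + 30 + 31 + 31 + 30 + 31 + 30 = 334.
Plus 15 days into December → day 349.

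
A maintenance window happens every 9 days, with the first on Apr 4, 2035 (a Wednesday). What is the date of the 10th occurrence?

The 10th occurrence is 9 intervals after the first: 9 × 9 = 81 days after Apr 4, 2035.
Apr has 30 days — 26 days to the end of Apr leaves 55.
May has 31 days (24 left).
24 days into Jun → Jun 24, 2035.

Jun 24, 2035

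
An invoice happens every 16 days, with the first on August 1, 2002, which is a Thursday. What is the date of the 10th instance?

December 23, 2002

The 10th occurrence is 9 intervals after the first: 9 × 16 = 144 days after August 1, 2002.
August has 31 days — 30 days to the end of August leaves 114.
September has 30 days (84 left).
October has 31 days (53 left).
November has 30 days (23 left).
23 days into December → December 23, 2002.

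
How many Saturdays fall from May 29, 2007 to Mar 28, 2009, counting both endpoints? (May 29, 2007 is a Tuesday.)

May 29, 2007 is a Tuesday; the first Saturday on or after it is Jun 2, 2007 (4 days later).
From Jun 2, 2007 to Mar 28, 2009: 212 + 366 + 87 = 665 days (rest of 2007, 2008, to Mar 28, 2009 in 2009).
665 ÷ 7 = 95 full weeks with remainder 0, so 95 more Saturdays after the first → 96.

96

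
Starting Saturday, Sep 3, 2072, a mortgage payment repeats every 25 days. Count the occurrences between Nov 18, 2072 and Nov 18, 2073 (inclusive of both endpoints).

14

Occurrences land 25·i days after Sep 3, 2072 for i = 0, 1, 2, …
Nov 18, 2072 is 76 days after the start; 76 ÷ 25 = 3 remainder 1; since the remainder is 1, round up to i = 4. First occurrence in the window: #5 on Dec 12, 2072 (4×25 = 100 days in).
Nov 18, 2073 is 441 days after the start; 441 ÷ 25 = 17 remainder 16. Last occurrence in the window: #18 on Nov 2, 2073.
Occurrences #5 through #18: 14 in total.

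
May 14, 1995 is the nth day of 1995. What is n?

Days in months before May: 31 + 28 + 31 + 30 = 120.
Plus 14 days into May → day 134.

134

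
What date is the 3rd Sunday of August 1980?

August 1980 begins on a Friday, so the first Sunday is August 3 (2 days later).
The 3rd Sunday is 2 weeks later: 3 + 14 = 17.

1980-08-17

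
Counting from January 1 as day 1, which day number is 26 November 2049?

Days in months before November: 31 + 28 + 31 + 30 + 31 + 30 + 31 + 31 + 30 + 31 = 304.
Plus 26 days into November → day 330.

330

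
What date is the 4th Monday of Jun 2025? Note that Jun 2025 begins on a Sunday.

Jun 23, 2025

Jun 2025 begins on a Sunday, so the first Monday is Jun 2 (1 day later).
The 4th Monday is 3 weeks later: 2 + 21 = 23.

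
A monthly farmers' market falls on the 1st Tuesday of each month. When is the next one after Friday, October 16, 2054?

November 3, 2054

October 2054 starts on a Thursday, so its 1st Tuesday is October 6, 2054 (5 days in).
That is not after October 16, 2054, so look at November 2054.
November 2054 starts on a Sunday, so its 1st Tuesday is November 3, 2054 (2 days in).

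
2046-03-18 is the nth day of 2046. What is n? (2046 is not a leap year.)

77

Days in months before March: 31 + 28 = 59.
Plus 18 days into March → day 77.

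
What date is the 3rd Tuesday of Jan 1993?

The first Tuesday of Jan 1993 is Jan 5.
The 3rd Tuesday is 2 weeks later: 5 + 14 = 19.

Jan 19, 1993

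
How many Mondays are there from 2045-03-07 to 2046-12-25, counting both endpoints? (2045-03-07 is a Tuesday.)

2045-03-07 is a Tuesday; the first Monday on or after it is 2045-03-13 (6 days later).
From 2045-03-13 to 2046-12-25: 293 + 359 = 652 days (rest of 2045, to 2046-12-25 in 2046).
652 ÷ 7 = 93 full weeks with remainder 1, so 93 more Mondays after the first → 94.

94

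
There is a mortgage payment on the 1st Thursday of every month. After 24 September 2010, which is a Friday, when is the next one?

September 2010 starts on a Wednesday, so its 1st Thursday is 2 September 2010 (1 day in).
That is not after 24 September 2010, so look at October 2010.
October 2010 starts on a Friday, so its 1st Thursday is 7 October 2010 (6 days in).

7 October 2010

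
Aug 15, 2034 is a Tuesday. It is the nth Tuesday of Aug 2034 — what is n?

Day 15 falls in week ⌈15/7⌉ of the month.
Days 1–7 hold the 1st Tuesday, 8–14 the 2nd, 15–21 the 3rd, 22–28 the 4th, 29–31 the 5th.
15 is in the range for the 3rd.

3rd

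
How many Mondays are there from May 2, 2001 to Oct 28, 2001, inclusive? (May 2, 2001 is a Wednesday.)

May 2, 2001 is a Wednesday; the first Monday on or after it is May 7, 2001 (5 days later).
From May 7, 2001 to Oct 28, 2001: 24 + 30 + 31 + 31 + 30 + 28 = 174 days (rest of May, Jun, Jul, Aug, Sep, Oct).
174 ÷ 7 = 24 full weeks with remainder 6, so 24 more Mondays after the first → 25.

25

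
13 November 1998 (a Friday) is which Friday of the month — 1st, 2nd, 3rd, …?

Day 13 falls in week ⌈13/7⌉ of the month.
Days 1–7 hold the 1st Friday, 8–14 the 2nd, 15–21 the 3rd, 22–28 the 4th, 29–31 the 5th.
13 is in the range for the 2nd.

2nd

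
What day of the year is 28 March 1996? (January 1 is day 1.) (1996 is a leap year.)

88

Days in months before March: 31 + 29 = 60.
Plus 28 days into March → day 88.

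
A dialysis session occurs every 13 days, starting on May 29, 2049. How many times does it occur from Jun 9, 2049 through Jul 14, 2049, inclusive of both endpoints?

3

Occurrences land 13·i days after May 29, 2049 for i = 0, 1, 2, …
Jun 9, 2049 is 11 days after the start; 11 ÷ 13 = 0 remainder 11; since the remainder is 11, round up to i = 1. First occurrence in the window: #2 on Jun 11, 2049 (1×13 = 13 days in).
Jul 14, 2049 is 46 days after the start; 46 ÷ 13 = 3 remainder 7. Last occurrence in the window: #4 on Jul 7, 2049.
Occurrences #2 through #4: 3 in total.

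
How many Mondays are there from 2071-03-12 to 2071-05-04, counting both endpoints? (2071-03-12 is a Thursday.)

8

2071-03-12 is a Thursday; the first Monday on or after it is 2071-03-16 (4 days later).
From 2071-03-16 to 2071-05-04: 15 + 30 + 4 = 49 days (rest of March, April, May).
49 ÷ 7 = 7 full weeks with remainder 0, so 7 more Mondays after the first → 8.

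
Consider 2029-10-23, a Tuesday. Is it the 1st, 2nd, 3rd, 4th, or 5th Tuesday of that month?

4th

Day 23 falls in week ⌈23/7⌉ of the month.
Days 1–7 hold the 1st Tuesday, 8–14 the 2nd, 15–21 the 3rd, 22–28 the 4th, 29–31 the 5th.
23 is in the range for the 4th.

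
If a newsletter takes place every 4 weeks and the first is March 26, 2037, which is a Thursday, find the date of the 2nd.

The 2nd occurrence is 1 interval after the first: 1 × 28 = 28 days after March 26, 2037.
March has 31 days — 5 days to the end of March leaves 23.
23 days into April → April 23, 2037.

April 23, 2037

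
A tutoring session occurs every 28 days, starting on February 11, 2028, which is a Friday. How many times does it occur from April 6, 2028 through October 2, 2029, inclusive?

20

Occurrences land 28·i days after February 11, 2028 for i = 0, 1, 2, …
April 6, 2028 is 55 days after the start; 55 ÷ 28 = 1 remainder 27; since the remainder is 27, round up to i = 2. First occurrence in the window: #3 on April 7, 2028 (2×28 = 56 days in).
October 2, 2029 is 599 days after the start; 599 ÷ 28 = 21 remainder 11. Last occurrence in the window: #22 on September 21, 2029.
Occurrences #3 through #22: 20 in total.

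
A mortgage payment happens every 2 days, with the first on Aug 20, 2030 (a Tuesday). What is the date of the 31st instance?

The 31st occurrence is 30 intervals after the first: 30 × 2 = 60 days after Aug 20, 2030.
Aug has 31 days — 11 days to the end of Aug leaves 49.
Sep has 30 days (19 left).
19 days into Oct → Oct 19, 2030.

Oct 19, 2030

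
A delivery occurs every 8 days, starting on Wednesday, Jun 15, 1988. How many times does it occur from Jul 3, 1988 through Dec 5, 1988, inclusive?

19

Occurrences land 8·i days after Jun 15, 1988 for i = 0, 1, 2, …
Jul 3, 1988 is 18 days after the start; 18 ÷ 8 = 2 remainder 2; since the remainder is 2, round up to i = 3. First occurrence in the window: #4 on Jul 9, 1988 (3×8 = 24 days in).
Dec 5, 1988 is 173 days after the start; 173 ÷ 8 = 21 remainder 5. Last occurrence in the window: #22 on Nov 30, 1988.
Occurrences #4 through #22: 19 in total.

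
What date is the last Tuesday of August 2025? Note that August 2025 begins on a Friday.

August 2025 begins on a Friday, so the first Tuesday is August 5 (4 days later).
August 2025 has 31 days. Adding weeks: 5, 12, 19, 26 — the last one ≤ 31 is the 26th.

26 August 2025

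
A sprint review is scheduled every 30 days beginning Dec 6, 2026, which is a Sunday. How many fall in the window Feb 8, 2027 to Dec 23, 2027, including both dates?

10

Occurrences land 30·i days after Dec 6, 2026 for i = 0, 1, 2, …
Feb 8, 2027 is 64 days after the start; 64 ÷ 30 = 2 remainder 4; since the remainder is 4, round up to i = 3. First occurrence in the window: #4 on Mar 6, 2027 (3×30 = 90 days in).
Dec 23, 2027 is 382 days after the start; 382 ÷ 30 = 12 remainder 22. Last occurrence in the window: #13 on Dec 1, 2027.
Occurrences #4 through #13: 10 in total.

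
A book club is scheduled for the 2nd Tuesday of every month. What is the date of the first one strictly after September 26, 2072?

October 11, 2072

September 2072 starts on a Thursday; its first Tuesday is the 6th, so the 2nd Tuesday is the 13th — September 13, 2072.
That is not after September 26, 2072, so look at October 2072.
October 2072 starts on a Saturday; its first Tuesday is the 4th, so the 2nd Tuesday is the 11th — October 11, 2072.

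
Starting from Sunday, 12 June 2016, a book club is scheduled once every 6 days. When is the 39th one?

The 39th occurrence is 38 intervals after the first: 38 × 6 = 228 days after 12 June 2016.
June has 30 days — 18 days to the end of June leaves 210.
July has 31 days (179 left).
August has 31 days (148 left).
September has 30 days (118 left).
October has 31 days (87 left).
November has 30 days (57 left).
December has 31 days (26 left).
26 days into January → 26 January 2017.

26 January 2017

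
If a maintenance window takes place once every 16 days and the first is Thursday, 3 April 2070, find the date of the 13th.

12 October 2070

The 13th occurrence is 12 intervals after the first: 12 × 16 = 192 days after 3 April 2070.
April has 30 days — 27 days to the end of April leaves 165.
May has 31 days (134 left).
June has 30 days (104 left).
July has 31 days (73 left).
August has 31 days (42 left).
September has 30 days (12 left).
12 days into October → 12 October 2070.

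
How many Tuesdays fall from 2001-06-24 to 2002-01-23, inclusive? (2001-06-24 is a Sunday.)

31

2001-06-24 is a Sunday; the first Tuesday on or after it is 2001-06-26 (2 days later).
From 2001-06-26 to 2002-01-23: 4 + 31 + 31 + 30 + 31 + 30 + 31 + 23 = 211 days (rest of June, July, August, September, October, November, December, January).
211 ÷ 7 = 30 full weeks with remainder 1, so 30 more Tuesdays after the first → 31.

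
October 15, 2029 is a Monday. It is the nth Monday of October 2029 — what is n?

Day 15 falls in week ⌈15/7⌉ of the month.
Days 1–7 hold the 1st Monday, 8–14 the 2nd, 15–21 the 3rd, 22–28 the 4th, 29–31 the 5th.
15 is in the range for the 3rd.

3rd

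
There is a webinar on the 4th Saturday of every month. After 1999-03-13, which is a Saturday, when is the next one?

March 1999 starts on a Monday; its first Saturday is the 6th, so the 4th Saturday is the 27th — 1999-03-27.
1999-03-27 is after 1999-03-13, so that is the next one.

1999-03-27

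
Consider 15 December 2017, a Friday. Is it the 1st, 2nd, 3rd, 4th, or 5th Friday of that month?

3rd

Day 15 falls in week ⌈15/7⌉ of the month.
Days 1–7 hold the 1st Friday, 8–14 the 2nd, 15–21 the 3rd, 22–28 the 4th, 29–31 the 5th.
15 is in the range for the 3rd.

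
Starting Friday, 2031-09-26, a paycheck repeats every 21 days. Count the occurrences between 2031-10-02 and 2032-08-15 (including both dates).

15

Occurrences land 21·i days after 2031-09-26 for i = 0, 1, 2, …
2031-10-02 is 6 days after the start; 6 ÷ 21 = 0 remainder 6; since the remainder is 6, round up to i = 1. First occurrence in the window: #2 on 2031-10-17 (1×21 = 21 days in).
2032-08-15 is 324 days after the start; 324 ÷ 21 = 15 remainder 9. Last occurrence in the window: #16 on 2032-08-06.
Occurrences #2 through #16: 15 in total.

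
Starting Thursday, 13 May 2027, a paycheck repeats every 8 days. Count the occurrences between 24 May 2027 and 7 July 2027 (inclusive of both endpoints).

Occurrences land 8·i days after 13 May 2027 for i = 0, 1, 2, …
24 May 2027 is 11 days after the start; 11 ÷ 8 = 1 remainder 3; since the remainder is 3, round up to i = 2. First occurrence in the window: #3 on 29 May 2027 (2×8 = 16 days in).
7 July 2027 is 55 days after the start; 55 ÷ 8 = 6 remainder 7. Last occurrence in the window: #7 on 30 June 2027.
Occurrences #3 through #7: 5 in total.

5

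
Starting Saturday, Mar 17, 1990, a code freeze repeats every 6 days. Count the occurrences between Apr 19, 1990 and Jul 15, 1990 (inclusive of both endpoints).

Occurrences land 6·i days after Mar 17, 1990 for i = 0, 1, 2, …
Apr 19, 1990 is 33 days after the start; 33 ÷ 6 = 5 remainder 3; since the remainder is 3, round up to i = 6. First occurrence in the window: #7 on Apr 22, 1990 (6×6 = 36 days in).
Jul 15, 1990 is 120 days after the start; 120 ÷ 6 = 20 remainder 0. Last occurrence in the window: #21 on Jul 15, 1990.
Occurrences #7 through #21: 15 in total.

15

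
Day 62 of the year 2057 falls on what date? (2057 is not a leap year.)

March 3, 2057

January has 31 days (62 − 31 = 31 remain).
February has 28 days (31 − 28 = 3 remain).
3 into March → March 3.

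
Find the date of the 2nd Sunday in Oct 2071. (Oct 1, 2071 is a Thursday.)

Oct 11, 2071

Oct 2071 begins on a Thursday, so the first Sunday is Oct 4 (3 days later).
The 2nd Sunday is 1 weeks later: 4 + 7 = 11.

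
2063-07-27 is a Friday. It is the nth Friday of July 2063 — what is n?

Day 27 falls in week ⌈27/7⌉ of the month.
Days 1–7 hold the 1st Friday, 8–14 the 2nd, 15–21 the 3rd, 22–28 the 4th, 29–31 the 5th.
27 is in the range for the 4th.

4th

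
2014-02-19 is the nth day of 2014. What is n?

50

Days in months before February: 31 = 31.
Plus 19 days into February → day 50.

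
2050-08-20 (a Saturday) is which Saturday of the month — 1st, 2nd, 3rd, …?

3rd

Day 20 falls in week ⌈20/7⌉ of the month.
Days 1–7 hold the 1st Saturday, 8–14 the 2nd, 15–21 the 3rd, 22–28 the 4th, 29–31 the 5th.
20 is in the range for the 3rd.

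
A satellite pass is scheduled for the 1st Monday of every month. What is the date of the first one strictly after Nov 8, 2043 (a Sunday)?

Nov 2043 starts on a Sunday, so its 1st Monday is Nov 2, 2043 (1 day in).
That is not after Nov 8, 2043, so look at Dec 2043.
Dec 2043 starts on a Tuesday, so its 1st Monday is Dec 7, 2043 (6 days in).

Dec 7, 2043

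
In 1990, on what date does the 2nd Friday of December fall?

14 December 1990

December 1990 begins on a Saturday, so the first Friday is December 7 (6 days later).
The 2nd Friday is 1 weeks later: 7 + 7 = 14.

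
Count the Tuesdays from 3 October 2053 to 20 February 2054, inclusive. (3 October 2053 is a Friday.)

3 October 2053 is a Friday; the first Tuesday on or after it is 7 October 2053 (4 days later).
From 7 October 2053 to 20 February 2054: 24 + 30 + 31 + 31 + 20 = 136 days (rest of October, November, December, January, February).
136 ÷ 7 = 19 full weeks with remainder 3, so 19 more Tuesdays after the first → 20.

20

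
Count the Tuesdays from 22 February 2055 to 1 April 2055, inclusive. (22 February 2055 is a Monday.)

22 February 2055 is a Monday; the first Tuesday on or after it is 23 February 2055 (1 day later).
From 23 February 2055 to 1 April 2055: 5 + 31 + 1 = 37 days (rest of February, March, April).
37 ÷ 7 = 5 full weeks with remainder 2, so 5 more Tuesdays after the first → 6.

6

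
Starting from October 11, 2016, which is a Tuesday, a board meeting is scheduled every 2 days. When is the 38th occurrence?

The 38th occurrence is 37 intervals after the first: 37 × 2 = 74 days after October 11, 2016.
October has 31 days — 20 days to the end of October leaves 54.
November has 30 days (24 left).
24 days into December → December 24, 2016.

December 24, 2016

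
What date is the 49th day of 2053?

18 February 2053

January has 31 days (49 − 31 = 18 remain).
18 into February → February 18.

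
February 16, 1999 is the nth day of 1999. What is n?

47

Days in months before February: 31 = 31.
Plus 16 days into February → day 47.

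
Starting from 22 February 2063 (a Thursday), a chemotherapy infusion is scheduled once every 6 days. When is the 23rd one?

4 July 2063

The 23rd occurrence is 22 intervals after the first: 22 × 6 = 132 days after 22 February 2063.
February has 28 days — 6 days to the end of February leaves 126.
March has 31 days (95 left).
April has 30 days (65 left).
May has 31 days (34 left).
June has 30 days (4 left).
4 days into July → 4 July 2063.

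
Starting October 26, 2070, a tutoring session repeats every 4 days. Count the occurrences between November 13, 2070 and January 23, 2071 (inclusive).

Occurrences land 4·i days after October 26, 2070 for i = 0, 1, 2, …
November 13, 2070 is 18 days after the start; 18 ÷ 4 = 4 remainder 2; since the remainder is 2, round up to i = 5. First occurrence in the window: #6 on November 15, 2070 (5×4 = 20 days in).
January 23, 2071 is 89 days after the start; 89 ÷ 4 = 22 remainder 1. Last occurrence in the window: #23 on January 22, 2071.
Occurrences #6 through #23: 18 in total.

18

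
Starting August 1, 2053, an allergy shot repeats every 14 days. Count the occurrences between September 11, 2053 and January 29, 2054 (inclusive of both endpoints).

10

Occurrences land 14·i days after August 1, 2053 for i = 0, 1, 2, …
September 11, 2053 is 41 days after the start; 41 ÷ 14 = 2 remainder 13; since the remainder is 13, round up to i = 3. First occurrence in the window: #4 on September 12, 2053 (3×14 = 42 days in).
January 29, 2054 is 181 days after the start; 181 ÷ 14 = 12 remainder 13. Last occurrence in the window: #13 on January 16, 2054.
Occurrences #4 through #13: 10 in total.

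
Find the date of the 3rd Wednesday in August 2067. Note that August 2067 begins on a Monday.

August 2067 begins on a Monday, so the first Wednesday is August 3 (2 days later).
The 3rd Wednesday is 2 weeks later: 3 + 14 = 17.

2067-08-17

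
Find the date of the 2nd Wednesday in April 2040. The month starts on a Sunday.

2040-04-11

April 2040 begins on a Sunday, so the first Wednesday is April 4 (3 days later).
The 2nd Wednesday is 1 weeks later: 4 + 7 = 11.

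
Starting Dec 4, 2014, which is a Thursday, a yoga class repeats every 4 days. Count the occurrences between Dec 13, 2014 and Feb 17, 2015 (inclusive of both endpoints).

16

Occurrences land 4·i days after Dec 4, 2014 for i = 0, 1, 2, …
Dec 13, 2014 is 9 days after the start; 9 ÷ 4 = 2 remainder 1; since the remainder is 1, round up to i = 3. First occurrence in the window: #4 on Dec 16, 2014 (3×4 = 12 days in).
Feb 17, 2015 is 75 days after the start; 75 ÷ 4 = 18 remainder 3. Last occurrence in the window: #19 on Feb 14, 2015.
Occurrences #4 through #19: 16 in total.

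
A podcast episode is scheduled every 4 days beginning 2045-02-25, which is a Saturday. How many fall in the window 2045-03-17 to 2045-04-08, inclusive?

6

Occurrences land 4·i days after 2045-02-25 for i = 0, 1, 2, …
2045-03-17 is 20 days after the start; 20 ÷ 4 = 5 remainder 0. First occurrence in the window: #6 on 2045-03-17 (5×4 = 20 days in).
2045-04-08 is 42 days after the start; 42 ÷ 4 = 10 remainder 2. Last occurrence in the window: #11 on 2045-04-06.
Occurrences #6 through #11: 6 in total.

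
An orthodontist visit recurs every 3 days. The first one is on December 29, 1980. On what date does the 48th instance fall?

May 19, 1981

The 48th occurrence is 47 intervals after the first: 47 × 3 = 141 days after December 29, 1980.
December has 31 days — 2 days to the end of December leaves 139.
January has 31 days (108 left).
February has 28 days (80 left).
March has 31 days (49 left).
April has 30 days (19 left).
19 days into May → May 19, 1981.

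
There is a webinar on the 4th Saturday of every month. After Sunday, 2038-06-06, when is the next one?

2038-06-26

June 2038 starts on a Tuesday; its first Saturday is the 5th, so the 4th Saturday is the 26th — 2038-06-26.
2038-06-26 is after 2038-06-06, so that is the next one.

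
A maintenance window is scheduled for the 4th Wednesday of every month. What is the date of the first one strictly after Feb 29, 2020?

Mar 25, 2020

Feb 2020 starts on a Saturday; its first Wednesday is the 5th, so the 4th Wednesday is the 26th — Feb 26, 2020.
That is not after Feb 29, 2020, so look at Mar 2020.
Mar 2020 starts on a Sunday; its first Wednesday is the 4th, so the 4th Wednesday is the 25th — Mar 25, 2020.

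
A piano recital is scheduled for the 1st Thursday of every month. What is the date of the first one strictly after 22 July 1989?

July 1989 starts on a Saturday, so its 1st Thursday is 6 July 1989 (5 days in).
That is not after 22 July 1989, so look at August 1989.
August 1989 starts on a Tuesday, so its 1st Thursday is 3 August 1989 (2 days in).

3 August 1989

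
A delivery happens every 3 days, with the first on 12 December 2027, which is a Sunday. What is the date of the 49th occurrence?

4 May 2028

The 49th occurrence is 48 intervals after the first: 48 × 3 = 144 days after 12 December 2027.
December has 31 days — 19 days to the end of December leaves 125.
January has 31 days (94 left).
February has 29 days (65 left).
March has 31 days (34 left).
April has 30 days (4 left).
4 days into May → 4 May 2028.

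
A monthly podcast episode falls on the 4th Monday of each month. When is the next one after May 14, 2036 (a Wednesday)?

May 2036 starts on a Thursday; its first Monday is the 5th, so the 4th Monday is the 26th — May 26, 2036.
May 26, 2036 is after May 14, 2036, so that is the next one.

May 26, 2036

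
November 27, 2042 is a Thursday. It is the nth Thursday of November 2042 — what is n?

4th

Day 27 falls in week ⌈27/7⌉ of the month.
Days 1–7 hold the 1st Thursday, 8–14 the 2nd, 15–21 the 3rd, 22–28 the 4th, 29–31 the 5th.
27 is in the range for the 4th.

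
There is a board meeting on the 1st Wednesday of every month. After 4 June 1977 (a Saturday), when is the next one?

6 July 1977

June 1977 starts on a Wednesday, so its 1st Wednesday is 1 June 1977.
That is not after 4 June 1977, so look at July 1977.
July 1977 starts on a Friday, so its 1st Wednesday is 6 July 1977 (5 days in).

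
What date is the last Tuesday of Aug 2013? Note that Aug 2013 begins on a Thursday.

Aug 27, 2013

Aug 2013 begins on a Thursday, so the first Tuesday is Aug 6 (5 days later).
Aug 2013 has 31 days. Adding weeks: 6, 13, 20, 27 — the last one ≤ 31 is the 27th.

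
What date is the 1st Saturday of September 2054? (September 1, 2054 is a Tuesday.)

September 2054 begins on a Tuesday, so the first Saturday is September 5 (4 days later).

5 September 2054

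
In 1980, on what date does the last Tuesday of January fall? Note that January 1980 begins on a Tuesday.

January 1980 begins on a Tuesday, so the first Tuesday is January 1.
January 1980 has 31 days. Adding weeks: 1, 8, 15, 22, 29 — the last one ≤ 31 is the 29th.

29 January 1980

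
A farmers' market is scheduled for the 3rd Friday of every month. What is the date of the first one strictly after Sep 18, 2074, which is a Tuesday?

Sep 21, 2074

Sep 2074 starts on a Saturday; its first Friday is the 7th, so the 3rd Friday is the 21st — Sep 21, 2074.
Sep 21, 2074 is after Sep 18, 2074, so that is the next one.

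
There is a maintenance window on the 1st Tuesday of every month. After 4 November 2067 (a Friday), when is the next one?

6 December 2067

November 2067 starts on a Tuesday, so its 1st Tuesday is 1 November 2067.
That is not after 4 November 2067, so look at December 2067.
December 2067 starts on a Thursday, so its 1st Tuesday is 6 December 2067 (5 days in).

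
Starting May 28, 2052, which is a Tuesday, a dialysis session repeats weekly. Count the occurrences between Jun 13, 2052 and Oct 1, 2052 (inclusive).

16

Occurrences land 7·i days after May 28, 2052 for i = 0, 1, 2, …
Jun 13, 2052 is 16 days after the start; 16 ÷ 7 = 2 remainder 2; since the remainder is 2, round up to i = 3. First occurrence in the window: #4 on Jun 18, 2052 (3×7 = 21 days in).
Oct 1, 2052 is 126 days after the start; 126 ÷ 7 = 18 remainder 0. Last occurrence in the window: #19 on Oct 1, 2052.
Occurrences #4 through #19: 16 in total.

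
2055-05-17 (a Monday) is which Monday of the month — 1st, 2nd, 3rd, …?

Day 17 falls in week ⌈17/7⌉ of the month.
Days 1–7 hold the 1st Monday, 8–14 the 2nd, 15–21 the 3rd, 22–28 the 4th, 29–31 the 5th.
17 is in the range for the 3rd.

3rd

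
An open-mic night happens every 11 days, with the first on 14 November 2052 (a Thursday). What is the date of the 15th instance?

17 April 2053

The 15th occurrence is 14 intervals after the first: 14 × 11 = 154 days after 14 November 2052.
November has 30 days — 16 days to the end of November leaves 138.
December has 31 days (107 left).
January has 31 days (76 left).
February has 28 days (48 left).
March has 31 days (17 left).
17 days into April → 17 April 2053.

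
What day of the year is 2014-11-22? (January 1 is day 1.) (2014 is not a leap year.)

Days in months before November: 31 + 28 + 31 + 30 + 31 + 30 + 31 + 31 + 30 + 31 = 304.
Plus 22 days into November → day 326.

326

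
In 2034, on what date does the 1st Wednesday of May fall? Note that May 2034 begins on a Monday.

May 3, 2034

May 2034 begins on a Monday, so the first Wednesday is May 3 (2 days later).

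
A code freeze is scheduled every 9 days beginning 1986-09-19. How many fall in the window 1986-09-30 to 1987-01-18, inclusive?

12

Occurrences land 9·i days after 1986-09-19 for i = 0, 1, 2, …
1986-09-30 is 11 days after the start; 11 ÷ 9 = 1 remainder 2; since the remainder is 2, round up to i = 2. First occurrence in the window: #3 on 1986-10-07 (2×9 = 18 days in).
1987-01-18 is 121 days after the start; 121 ÷ 9 = 13 remainder 4. Last occurrence in the window: #14 on 1987-01-14.
Occurrences #3 through #14: 12 in total.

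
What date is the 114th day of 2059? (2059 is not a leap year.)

24 April 2059

January has 31 days (114 − 31 = 83 remain).
February has 28 days (83 − 28 = 55 remain).
March has 31 days (55 − 31 = 24 remain).
24 into April → April 24.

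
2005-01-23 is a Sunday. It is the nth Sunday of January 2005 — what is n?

Day 23 falls in week ⌈23/7⌉ of the month.
Days 1–7 hold the 1st Sunday, 8–14 the 2nd, 15–21 the 3rd, 22–28 the 4th, 29–31 the 5th.
23 is in the range for the 4th.

4th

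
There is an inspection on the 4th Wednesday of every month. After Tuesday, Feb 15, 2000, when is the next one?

Feb 2000 starts on a Tuesday; its first Wednesday is the 2nd, so the 4th Wednesday is the 23rd — Feb 23, 2000.
Feb 23, 2000 is after Feb 15, 2000, so that is the next one.

Feb 23, 2000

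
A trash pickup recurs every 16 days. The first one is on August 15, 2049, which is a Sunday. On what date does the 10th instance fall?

The 10th occurrence is 9 intervals after the first: 9 × 16 = 144 days after August 15, 2049.
August has 31 days — 16 days to the end of August leaves 128.
September has 30 days (98 left).
October has 31 days (67 left).
November has 30 days (37 left).
December has 31 days (6 left).
6 days into January → January 6, 2050.

January 6, 2050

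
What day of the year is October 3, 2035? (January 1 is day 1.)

Days in months before October: 31 + 28 + 31 + 30 + 31 + 30 + 31 + 31 + 30 = 273.
Plus 3 days into October → day 276.

276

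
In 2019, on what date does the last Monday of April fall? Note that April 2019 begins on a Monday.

April 2019 begins on a Monday, so the first Monday is April 1.
April 2019 has 30 days. Adding weeks: 1, 8, 15, 22, 29 — the last one ≤ 30 is the 29th.

2019-04-29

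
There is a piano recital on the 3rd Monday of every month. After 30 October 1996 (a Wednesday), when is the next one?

October 1996 starts on a Tuesday; its first Monday is the 7th, so the 3rd Monday is the 21st — 21 October 1996.
That is not after 30 October 1996, so look at November 1996.
November 1996 starts on a Friday; its first Monday is the 4th, so the 3rd Monday is the 18th — 18 November 1996.

18 November 1996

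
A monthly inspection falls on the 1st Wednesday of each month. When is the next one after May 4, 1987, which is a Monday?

May 1987 starts on a Friday, so its 1st Wednesday is May 6, 1987 (5 days in).
May 6, 1987 is after May 4, 1987, so that is the next one.

May 6, 1987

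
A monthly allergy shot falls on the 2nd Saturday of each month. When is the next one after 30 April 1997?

10 May 1997

April 1997 starts on a Tuesday; its first Saturday is the 5th, so the 2nd Saturday is the 12th — 12 April 1997.
That is not after 30 April 1997, so look at May 1997.
May 1997 starts on a Thursday; its first Saturday is the 3rd, so the 2nd Saturday is the 10th — 10 May 1997.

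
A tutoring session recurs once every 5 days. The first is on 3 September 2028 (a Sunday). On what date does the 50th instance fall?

6 May 2029

The 50th occurrence is 49 intervals after the first: 49 × 5 = 245 days after 3 September 2028.
September has 30 days — 27 days to the end of September leaves 218.
October has 31 days (187 left).
November has 30 days (157 left).
December has 31 days (126 left).
January has 31 days (95 left).
February has 28 days (67 left).
March has 31 days (36 left).
April has 30 days (6 left).
6 days into May → 6 May 2029.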